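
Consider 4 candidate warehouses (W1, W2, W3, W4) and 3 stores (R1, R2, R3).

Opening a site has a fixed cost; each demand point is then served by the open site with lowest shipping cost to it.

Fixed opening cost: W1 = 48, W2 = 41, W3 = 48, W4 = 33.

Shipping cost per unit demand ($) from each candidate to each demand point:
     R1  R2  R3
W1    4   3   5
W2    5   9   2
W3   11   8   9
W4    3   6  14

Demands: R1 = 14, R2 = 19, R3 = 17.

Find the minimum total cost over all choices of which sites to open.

Open {W1, W2}: assign each demand point to its cheapest open site.
  R1→W1 14×4=56, R2→W1 19×3=57, R3→W2 17×2=34
  shipping cost 147, fixed 89 → total 236.
Compare {W1}: shipping cost 198 + fixed 48 = 246.
Compare {W1, W2, W4}: shipping cost 133 + fixed 122 = 255.
Compare {W2, W4}: shipping cost 190 + fixed 74 = 264.
All other subsets cost ≥ 246. Minimum total cost: 236.

236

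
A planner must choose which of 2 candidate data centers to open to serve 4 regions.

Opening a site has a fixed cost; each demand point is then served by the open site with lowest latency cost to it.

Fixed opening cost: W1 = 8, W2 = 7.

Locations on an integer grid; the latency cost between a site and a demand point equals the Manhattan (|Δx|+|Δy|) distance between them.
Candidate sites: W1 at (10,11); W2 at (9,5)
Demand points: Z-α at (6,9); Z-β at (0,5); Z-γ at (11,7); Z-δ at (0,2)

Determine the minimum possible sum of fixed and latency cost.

Open {W2}: assign each demand point to its cheapest open site.
  Z-α→W2 7, Z-β→W2 9, Z-γ→W2 4, Z-δ→W2 12
  latency cost 32, fixed 7 → total 39.
Compare {W1, W2}: latency cost 31 + fixed 15 = 46.
Compare {W1}: latency cost 46 + fixed 8 = 54.

39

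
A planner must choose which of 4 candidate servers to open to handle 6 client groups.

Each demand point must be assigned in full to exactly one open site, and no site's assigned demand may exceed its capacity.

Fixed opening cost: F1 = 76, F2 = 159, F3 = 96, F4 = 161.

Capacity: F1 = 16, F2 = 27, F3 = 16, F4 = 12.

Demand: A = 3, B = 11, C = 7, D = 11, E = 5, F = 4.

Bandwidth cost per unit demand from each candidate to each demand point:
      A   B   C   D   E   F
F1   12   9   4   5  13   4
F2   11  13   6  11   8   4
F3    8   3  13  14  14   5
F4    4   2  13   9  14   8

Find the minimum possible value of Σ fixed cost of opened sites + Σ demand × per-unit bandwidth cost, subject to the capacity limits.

Open {F2, F3}; cheapest assignment that respects the capacities:
  F2 (cap 27, load 27): C, D, E, F — cost 7×6 + 11×11 + 5×8 + 4×4 = 219
  F3 (cap 16, load 14): A, B — cost 3×8 + 11×3 = 57
  Shipping 276, fixed 255 → total 531.
  Any other capacity-feasible assignment to {F2, F3} ships for at least 276.
Compare {F1, F2, F3}: its best feasible assignment gives total 541.
Compare {F1, F2}: its best feasible assignment gives total 564.
Every other set of open sites that can feasibly serve all demand totals ≥ 541 even under its best assignment. Minimum: 531.

531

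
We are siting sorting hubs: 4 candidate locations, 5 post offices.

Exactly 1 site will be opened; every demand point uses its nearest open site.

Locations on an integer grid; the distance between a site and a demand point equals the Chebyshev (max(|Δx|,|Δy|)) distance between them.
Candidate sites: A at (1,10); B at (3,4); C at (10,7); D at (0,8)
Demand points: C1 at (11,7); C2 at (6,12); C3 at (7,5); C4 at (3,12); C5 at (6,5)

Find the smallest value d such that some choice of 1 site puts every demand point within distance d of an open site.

Open {C}.
  Farthest demand point is C4 at distance 7 (to C); all others are ≤ 7.
With {B} the worst case is 8.
With {A} the worst case is 10.
No size-1 selection achieves below 7.

7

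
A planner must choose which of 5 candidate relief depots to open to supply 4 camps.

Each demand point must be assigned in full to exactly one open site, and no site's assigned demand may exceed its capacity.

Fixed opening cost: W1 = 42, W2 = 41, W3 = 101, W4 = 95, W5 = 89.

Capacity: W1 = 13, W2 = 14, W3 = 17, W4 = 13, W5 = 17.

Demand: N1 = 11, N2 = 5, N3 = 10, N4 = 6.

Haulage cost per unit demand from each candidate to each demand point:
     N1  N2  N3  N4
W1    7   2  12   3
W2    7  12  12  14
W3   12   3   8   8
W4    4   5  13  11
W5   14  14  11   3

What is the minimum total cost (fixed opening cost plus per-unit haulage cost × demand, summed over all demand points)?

369

Open {W1, W2, W3}; cheapest assignment that respects the capacities:
  W1 (cap 13, load 11): N2, N4 — cost 5×2 + 6×3 = 28
  W2 (cap 14, load 11): N1 — cost 11×7 = 77
  W3 (cap 17, load 10): N3 — cost 10×8 = 80
  Shipping 185, fixed 184 → total 369.
  Any other capacity-feasible assignment to {W1, W2, W3} ships for at least 185.
Compare {W1, W2, W4}: its best feasible assignment gives total 370.
Compare {W1, W2, W5}: its best feasible assignment gives total 387.
Every other set of open sites that can feasibly serve all demand totals ≥ 370 even under its best assignment. Minimum: 369.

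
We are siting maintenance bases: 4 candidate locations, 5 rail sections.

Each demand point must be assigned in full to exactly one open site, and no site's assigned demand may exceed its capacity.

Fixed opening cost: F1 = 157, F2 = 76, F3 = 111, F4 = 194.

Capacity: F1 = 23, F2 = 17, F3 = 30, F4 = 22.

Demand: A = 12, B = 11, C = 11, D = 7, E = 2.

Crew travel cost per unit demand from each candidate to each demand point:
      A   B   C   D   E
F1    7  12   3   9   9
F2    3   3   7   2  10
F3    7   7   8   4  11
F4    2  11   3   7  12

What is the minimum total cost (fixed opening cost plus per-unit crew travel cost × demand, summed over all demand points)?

Open {F2, F3}; cheapest assignment that respects the capacities:
  F2 (cap 17, load 14): A, E — cost 12×3 + 2×10 = 56
  F3 (cap 30, load 29): B, C, D — cost 11×7 + 11×8 + 7×4 = 193
  Shipping 249, fixed 187 → total 436.
  Any other capacity-feasible assignment to {F2, F3} ships for at least 249.
Compare {F1, F3}: its best feasible assignment gives total 508.
Compare {F1, F2, F3}: its best feasible assignment gives total 536.
Every other set of open sites that can feasibly serve all demand totals ≥ 508 even under its best assignment. Minimum: 436.

436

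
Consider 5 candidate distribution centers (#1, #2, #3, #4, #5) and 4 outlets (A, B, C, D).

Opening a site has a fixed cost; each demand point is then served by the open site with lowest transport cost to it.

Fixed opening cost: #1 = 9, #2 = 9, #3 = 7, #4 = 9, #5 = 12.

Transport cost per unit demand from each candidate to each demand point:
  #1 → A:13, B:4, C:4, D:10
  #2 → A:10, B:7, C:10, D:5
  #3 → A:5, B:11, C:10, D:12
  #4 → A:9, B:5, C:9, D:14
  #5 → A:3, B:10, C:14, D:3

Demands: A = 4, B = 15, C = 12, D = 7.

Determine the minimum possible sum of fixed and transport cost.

162

Open {#1, #5}: assign each demand point to its cheapest open site.
  A→#5 4×3=12, B→#1 15×4=60, C→#1 12×4=48, D→#5 7×3=21
  transport cost 141, fixed 21 → total 162.
Compare {#1, #3, #5}: transport cost 141 + fixed 28 = 169.
Compare {#1, #2, #5}: transport cost 141 + fixed 30 = 171.
Compare {#1, #4, #5}: transport cost 141 + fixed 30 = 171.
All other subsets cost ≥ 169. Minimum total cost: 162.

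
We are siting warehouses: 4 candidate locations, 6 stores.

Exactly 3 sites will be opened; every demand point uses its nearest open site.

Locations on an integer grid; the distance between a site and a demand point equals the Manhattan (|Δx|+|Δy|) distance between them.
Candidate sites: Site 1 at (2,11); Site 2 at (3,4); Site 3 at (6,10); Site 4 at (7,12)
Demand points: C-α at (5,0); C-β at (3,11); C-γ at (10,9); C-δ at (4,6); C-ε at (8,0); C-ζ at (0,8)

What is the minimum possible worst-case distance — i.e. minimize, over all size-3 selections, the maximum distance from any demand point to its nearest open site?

Open {Site 1, Site 2, Site 3}.
  Farthest demand point is C-ε at distance 9 (to Site 2); all others are ≤ 9.
With {Site 1, Site 2, Site 4} the worst case is 9.
With {Site 2, Site 3, Site 4} the worst case is 9.
No size-3 selection achieves below 9.

9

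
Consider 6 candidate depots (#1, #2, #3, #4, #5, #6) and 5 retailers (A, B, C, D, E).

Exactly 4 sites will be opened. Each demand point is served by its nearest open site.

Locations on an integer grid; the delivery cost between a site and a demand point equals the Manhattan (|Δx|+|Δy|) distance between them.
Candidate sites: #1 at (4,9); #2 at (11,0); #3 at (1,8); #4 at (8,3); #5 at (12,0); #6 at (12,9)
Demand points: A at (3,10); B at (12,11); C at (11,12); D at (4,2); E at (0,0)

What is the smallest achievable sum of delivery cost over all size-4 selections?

Open {#1, #3, #4, #6}.
  A→#1 2, B→#6 2, C→#6 4, D→#4 5, E→#3 9  ⇒ total 22.
Compare {#1, #2, #3, #6}: total 24.
Compare {#1, #2, #4, #6}: total 24.
No size-4 selection does better; minimum is 22.

22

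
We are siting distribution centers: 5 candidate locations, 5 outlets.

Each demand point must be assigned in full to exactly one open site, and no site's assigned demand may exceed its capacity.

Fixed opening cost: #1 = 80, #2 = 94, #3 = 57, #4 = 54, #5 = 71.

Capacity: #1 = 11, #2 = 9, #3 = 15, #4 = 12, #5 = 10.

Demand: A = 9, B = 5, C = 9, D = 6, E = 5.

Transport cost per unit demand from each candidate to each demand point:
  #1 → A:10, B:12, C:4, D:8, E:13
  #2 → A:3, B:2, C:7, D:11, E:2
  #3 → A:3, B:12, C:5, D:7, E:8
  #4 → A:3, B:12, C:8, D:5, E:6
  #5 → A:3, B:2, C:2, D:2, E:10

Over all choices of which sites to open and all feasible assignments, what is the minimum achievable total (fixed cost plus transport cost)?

Open {#3, #4, #5}; cheapest assignment that respects the capacities:
  #3 (cap 15, load 14): A, B — cost 9×3 + 5×12 = 87
  #4 (cap 12, load 11): D, E — cost 6×5 + 5×6 = 60
  #5 (cap 10, load 9): C — cost 9×2 = 18
  Shipping 165, fixed 182 → total 347.
  Any other capacity-feasible assignment to {#3, #4, #5} ships for at least 165.
Compare {#1, #3, #5}: its best feasible assignment gives total 373.
Compare {#1, #3, #4}: its best feasible assignment gives total 374.
Every other set of open sites that can feasibly serve all demand totals ≥ 373 even under its best assignment. Minimum: 347.

347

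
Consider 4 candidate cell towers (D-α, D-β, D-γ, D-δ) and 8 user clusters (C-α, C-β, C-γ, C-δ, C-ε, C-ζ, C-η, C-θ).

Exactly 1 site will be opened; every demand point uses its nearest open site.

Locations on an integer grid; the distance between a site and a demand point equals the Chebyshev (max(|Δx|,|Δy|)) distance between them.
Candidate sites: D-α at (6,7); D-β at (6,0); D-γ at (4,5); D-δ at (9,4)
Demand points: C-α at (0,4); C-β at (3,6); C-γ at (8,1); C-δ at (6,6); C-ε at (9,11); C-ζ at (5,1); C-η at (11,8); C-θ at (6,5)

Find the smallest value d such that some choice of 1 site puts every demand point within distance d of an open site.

Open {D-α}.
  Farthest demand point is C-α at distance 6 (to D-α); all others are ≤ 6.
With {D-γ} the worst case is 7.
With {D-δ} the worst case is 9.
No size-1 selection achieves below 6.

6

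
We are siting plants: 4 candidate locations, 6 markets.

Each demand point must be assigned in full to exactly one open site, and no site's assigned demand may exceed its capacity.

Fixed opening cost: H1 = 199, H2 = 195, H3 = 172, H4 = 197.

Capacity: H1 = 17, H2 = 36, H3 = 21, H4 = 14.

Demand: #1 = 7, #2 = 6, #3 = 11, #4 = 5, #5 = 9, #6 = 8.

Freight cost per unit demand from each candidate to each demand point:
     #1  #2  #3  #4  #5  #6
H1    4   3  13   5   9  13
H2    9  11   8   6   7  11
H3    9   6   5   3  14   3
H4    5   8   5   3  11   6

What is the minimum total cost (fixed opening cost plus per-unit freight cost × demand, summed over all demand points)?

Open {H2, H3}; cheapest assignment that respects the capacities:
  H2 (cap 36, load 27): #1, #3, #5 — cost 7×9 + 11×8 + 9×7 = 214
  H3 (cap 21, load 19): #2, #4, #6 — cost 6×6 + 5×3 + 8×3 = 75
  Shipping 289, fixed 367 → total 656.
  Any other capacity-feasible assignment to {H2, H3} ships for at least 289.
Compare {H1, H2}: its best feasible assignment gives total 709.
Compare {H2, H4}: its best feasible assignment gives total 732.
Every other set of open sites that can feasibly serve all demand totals ≥ 709 even under its best assignment. Minimum: 656.

656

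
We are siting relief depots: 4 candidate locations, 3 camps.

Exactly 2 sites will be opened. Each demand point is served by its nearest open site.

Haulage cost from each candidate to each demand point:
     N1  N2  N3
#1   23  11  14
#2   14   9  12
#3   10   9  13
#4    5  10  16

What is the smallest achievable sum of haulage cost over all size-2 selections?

26

Open {#2, #4}.
  N1→#4 5, N2→#2 9, N3→#2 12  ⇒ total 26.
Compare {#3, #4}: total 27.
Compare {#1, #4}: total 29.
No size-2 selection does better; minimum is 26.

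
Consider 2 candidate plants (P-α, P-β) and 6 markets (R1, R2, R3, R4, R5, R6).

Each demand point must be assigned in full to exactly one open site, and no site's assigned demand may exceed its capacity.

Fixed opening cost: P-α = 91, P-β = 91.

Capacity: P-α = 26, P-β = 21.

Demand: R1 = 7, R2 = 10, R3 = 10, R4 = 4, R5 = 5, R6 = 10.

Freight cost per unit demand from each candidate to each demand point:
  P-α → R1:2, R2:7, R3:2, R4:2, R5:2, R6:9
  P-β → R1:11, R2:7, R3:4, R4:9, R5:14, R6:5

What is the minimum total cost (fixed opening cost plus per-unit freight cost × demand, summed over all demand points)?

354

Open {P-α, P-β}; cheapest assignment that respects the capacities:
  P-α (cap 26, load 26): R1, R3, R4, R5 — cost 7×2 + 10×2 + 4×2 + 5×2 = 52
  P-β (cap 21, load 20): R2, R6 — cost 10×7 + 10×5 = 120
  Shipping 172, fixed 182 → total 354.
  Any other capacity-feasible assignment to {P-α, P-β} ships for at least 172.
Total demand is 46 and no other set of sites has combined capacity ≥ 46, so {P-α, P-β} is the only feasible choice of open sites. Minimum: 354.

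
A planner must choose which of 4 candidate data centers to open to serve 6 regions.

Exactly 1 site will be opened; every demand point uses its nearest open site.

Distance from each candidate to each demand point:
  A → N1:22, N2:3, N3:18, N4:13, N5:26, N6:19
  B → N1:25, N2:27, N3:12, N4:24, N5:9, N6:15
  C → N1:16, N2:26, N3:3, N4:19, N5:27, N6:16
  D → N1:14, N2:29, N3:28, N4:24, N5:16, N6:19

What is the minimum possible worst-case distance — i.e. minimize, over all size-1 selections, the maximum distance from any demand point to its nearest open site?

26

Open {A}.
  Farthest demand point is N5 at distance 26 (to A); all others are ≤ 26.
With {B} the worst case is 27.
With {C} the worst case is 27.
No size-1 selection achieves below 26.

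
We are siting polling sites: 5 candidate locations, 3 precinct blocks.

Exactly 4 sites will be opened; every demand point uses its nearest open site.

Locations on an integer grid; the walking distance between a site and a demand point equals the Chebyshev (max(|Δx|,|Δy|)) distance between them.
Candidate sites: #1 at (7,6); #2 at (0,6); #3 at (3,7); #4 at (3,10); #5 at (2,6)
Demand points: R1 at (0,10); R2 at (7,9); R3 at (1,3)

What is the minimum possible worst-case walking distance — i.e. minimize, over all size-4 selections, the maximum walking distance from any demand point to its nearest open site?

3

Open {#1, #2, #3, #4}.
  Farthest demand point is R1 at walking distance 3 (to #3); all others are ≤ 3.
With {#1, #2, #3, #5} the worst case is 3.
With {#1, #2, #4, #5} the worst case is 3.
No size-4 selection achieves below 3.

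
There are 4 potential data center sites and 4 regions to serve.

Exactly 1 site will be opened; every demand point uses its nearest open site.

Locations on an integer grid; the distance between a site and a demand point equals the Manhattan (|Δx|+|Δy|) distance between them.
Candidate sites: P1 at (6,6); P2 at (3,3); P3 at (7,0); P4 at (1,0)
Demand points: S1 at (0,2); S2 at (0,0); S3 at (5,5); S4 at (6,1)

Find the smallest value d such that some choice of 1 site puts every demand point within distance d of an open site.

Open {P2}.
  Farthest demand point is S2 at distance 6 (to P2); all others are ≤ 6.
With {P3} the worst case is 9.
With {P4} the worst case is 9.
No size-1 selection achieves below 6.

6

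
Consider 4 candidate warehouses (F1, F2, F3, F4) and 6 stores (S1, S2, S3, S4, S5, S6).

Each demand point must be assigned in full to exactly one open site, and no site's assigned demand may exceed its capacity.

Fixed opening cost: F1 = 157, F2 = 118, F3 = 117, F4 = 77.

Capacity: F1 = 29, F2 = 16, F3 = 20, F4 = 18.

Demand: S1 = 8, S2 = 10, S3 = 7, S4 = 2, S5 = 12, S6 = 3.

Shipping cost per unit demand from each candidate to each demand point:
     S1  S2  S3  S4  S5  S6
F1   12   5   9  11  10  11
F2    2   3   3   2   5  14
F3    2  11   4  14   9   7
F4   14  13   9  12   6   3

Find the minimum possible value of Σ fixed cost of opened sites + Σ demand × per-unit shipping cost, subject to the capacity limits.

Open {F2, F3, F4}; cheapest assignment that respects the capacities:
  F2 (cap 16, load 12): S2, S4 — cost 10×3 + 2×2 = 34
  F3 (cap 20, load 15): S1, S3 — cost 8×2 + 7×4 = 44
  F4 (cap 18, load 15): S5, S6 — cost 12×6 + 3×3 = 81
  Shipping 159, fixed 312 → total 471.
  Any other capacity-feasible assignment to {F2, F3, F4} ships for at least 159.
Compare {F1, F3}: its best feasible assignment gives total 531.
Compare {F1, F2}: its best feasible assignment gives total 537.
Every other set of open sites that can feasibly serve all demand totals ≥ 531 even under its best assignment. Minimum: 471.

471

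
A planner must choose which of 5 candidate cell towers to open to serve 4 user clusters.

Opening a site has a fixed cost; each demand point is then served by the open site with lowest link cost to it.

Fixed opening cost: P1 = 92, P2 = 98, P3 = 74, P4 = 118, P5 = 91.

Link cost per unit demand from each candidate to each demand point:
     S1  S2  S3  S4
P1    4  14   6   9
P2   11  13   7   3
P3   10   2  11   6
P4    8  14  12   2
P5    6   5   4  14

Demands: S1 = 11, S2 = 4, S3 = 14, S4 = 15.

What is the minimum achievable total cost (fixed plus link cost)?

376

Open {P2, P5}: assign each demand point to its cheapest open site.
  S1→P5 11×6=66, S2→P5 4×5=20, S3→P5 14×4=56, S4→P2 15×3=45
  link cost 187, fixed 189 → total 376.
Compare {P4, P5}: link cost 172 + fixed 209 = 381.
Compare {P3, P5}: link cost 220 + fixed 165 = 385.
Compare {P1, P3}: link cost 226 + fixed 166 = 392.
All other subsets cost ≥ 381. Minimum total cost: 376.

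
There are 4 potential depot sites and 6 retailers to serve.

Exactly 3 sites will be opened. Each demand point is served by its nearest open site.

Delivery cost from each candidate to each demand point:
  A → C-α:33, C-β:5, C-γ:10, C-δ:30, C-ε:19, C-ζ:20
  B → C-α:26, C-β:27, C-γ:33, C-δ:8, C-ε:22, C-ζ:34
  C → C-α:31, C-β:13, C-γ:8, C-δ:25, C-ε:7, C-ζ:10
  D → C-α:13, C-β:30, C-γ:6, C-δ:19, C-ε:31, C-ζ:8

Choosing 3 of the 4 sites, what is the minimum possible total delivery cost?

Open {B, C, D}.
  C-α→D 13, C-β→C 13, C-γ→D 6, C-δ→B 8, C-ε→C 7, C-ζ→D 8  ⇒ total 55.
Compare {A, C, D}: total 58.
Compare {A, B, D}: total 59.
No size-3 selection does better; minimum is 55.

55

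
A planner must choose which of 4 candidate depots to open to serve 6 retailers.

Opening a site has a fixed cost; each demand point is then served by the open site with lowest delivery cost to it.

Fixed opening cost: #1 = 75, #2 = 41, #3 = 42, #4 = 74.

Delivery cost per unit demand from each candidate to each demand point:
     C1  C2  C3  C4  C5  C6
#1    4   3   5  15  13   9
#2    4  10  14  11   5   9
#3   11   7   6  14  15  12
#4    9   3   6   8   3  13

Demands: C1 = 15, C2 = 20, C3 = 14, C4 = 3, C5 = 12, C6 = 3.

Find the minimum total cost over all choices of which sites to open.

Open {#2, #4}: assign each demand point to its cheapest open site.
  C1→#2 15×4=60, C2→#4 20×3=60, C3→#4 14×6=84, C4→#4 3×8=24, C5→#4 12×3=36, C6→#2 3×9=27
  delivery cost 291, fixed 115 → total 406.
Compare {#1, #2}: delivery cost 310 + fixed 116 = 426.
Compare {#1, #4}: delivery cost 277 + fixed 149 = 426.
Compare {#2, #3, #4}: delivery cost 291 + fixed 157 = 448.
All other subsets cost ≥ 426. Minimum total cost: 406.

406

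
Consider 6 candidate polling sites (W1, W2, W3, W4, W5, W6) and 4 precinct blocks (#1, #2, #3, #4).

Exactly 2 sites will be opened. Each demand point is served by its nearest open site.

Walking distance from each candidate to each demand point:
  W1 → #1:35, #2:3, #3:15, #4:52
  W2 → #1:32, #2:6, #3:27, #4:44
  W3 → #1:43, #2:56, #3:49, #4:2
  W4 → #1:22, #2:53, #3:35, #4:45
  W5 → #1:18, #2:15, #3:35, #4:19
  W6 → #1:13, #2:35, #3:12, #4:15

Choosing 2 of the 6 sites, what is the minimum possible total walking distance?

Open {W1, W6}.
  #1→W6 13, #2→W1 3, #3→W6 12, #4→W6 15  ⇒ total 43.
Compare {W2, W6}: total 46.
Compare {W1, W3}: total 55.
No size-2 selection does better; minimum is 43.

43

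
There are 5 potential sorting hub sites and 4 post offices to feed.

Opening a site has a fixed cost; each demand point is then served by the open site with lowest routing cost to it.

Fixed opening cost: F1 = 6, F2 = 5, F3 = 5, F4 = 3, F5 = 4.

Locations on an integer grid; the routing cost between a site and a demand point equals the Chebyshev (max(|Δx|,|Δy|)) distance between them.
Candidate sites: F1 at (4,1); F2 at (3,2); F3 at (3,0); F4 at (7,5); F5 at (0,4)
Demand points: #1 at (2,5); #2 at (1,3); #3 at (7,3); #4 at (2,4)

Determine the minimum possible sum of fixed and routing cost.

14

Open {F4, F5}: assign each demand point to its cheapest open site.
  #1→F5 2, #2→F5 1, #3→F4 2, #4→F5 2
  routing cost 7, fixed 7 → total 14.
Compare {F2}: routing cost 11 + fixed 5 = 16.
Compare {F5}: routing cost 12 + fixed 4 = 16.
Compare {F2, F4}: routing cost 9 + fixed 8 = 17.
All other subsets cost ≥ 16. Minimum total cost: 14.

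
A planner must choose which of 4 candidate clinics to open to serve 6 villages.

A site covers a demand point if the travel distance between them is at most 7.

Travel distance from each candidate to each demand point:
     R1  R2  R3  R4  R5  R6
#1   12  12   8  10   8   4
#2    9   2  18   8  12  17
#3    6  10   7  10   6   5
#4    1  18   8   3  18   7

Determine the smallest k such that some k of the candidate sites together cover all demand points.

3

Coverage sets (demand points within 7 of each site):
  #1: {R6}
  #2: {R2}
  #3: {R1, R3, R5, R6}
  #4: {R1, R4, R6}
No 2 sites suffice: every size-2 union leaves at least one demand point uncovered.
But {#2, #3, #4} covers everything, so the minimum is 3.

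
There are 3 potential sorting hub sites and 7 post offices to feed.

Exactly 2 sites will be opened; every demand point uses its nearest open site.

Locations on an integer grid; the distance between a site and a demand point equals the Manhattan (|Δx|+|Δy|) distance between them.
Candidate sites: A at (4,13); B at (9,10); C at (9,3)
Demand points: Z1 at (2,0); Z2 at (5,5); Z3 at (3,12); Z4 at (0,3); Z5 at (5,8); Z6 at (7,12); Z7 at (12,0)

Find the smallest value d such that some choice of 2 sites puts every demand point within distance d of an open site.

10

Open {A, C}.
  Farthest demand point is Z1 at distance 10 (to C); all others are ≤ 10.
With {B, C} the worst case is 10.
With {A, B} the worst case is 15.
No size-2 selection achieves below 10.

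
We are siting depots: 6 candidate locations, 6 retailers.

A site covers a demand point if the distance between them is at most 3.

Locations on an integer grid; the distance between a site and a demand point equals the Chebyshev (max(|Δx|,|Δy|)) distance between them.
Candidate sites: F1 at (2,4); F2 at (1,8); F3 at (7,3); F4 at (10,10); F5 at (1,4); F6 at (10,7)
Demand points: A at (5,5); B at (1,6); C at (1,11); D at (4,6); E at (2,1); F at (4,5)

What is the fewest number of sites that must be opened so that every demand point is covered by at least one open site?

2

Coverage sets (demand points within 3 of each site):
  F1: {A, B, D, E, F}
  F2: {B, C, D, F}
  F3: {A, D, F}
  F4: {}
  F5: {B, D, E, F}
  F6: {}
No single site covers all 6 demand points.
But {F1, F2} covers everything, so the minimum is 2.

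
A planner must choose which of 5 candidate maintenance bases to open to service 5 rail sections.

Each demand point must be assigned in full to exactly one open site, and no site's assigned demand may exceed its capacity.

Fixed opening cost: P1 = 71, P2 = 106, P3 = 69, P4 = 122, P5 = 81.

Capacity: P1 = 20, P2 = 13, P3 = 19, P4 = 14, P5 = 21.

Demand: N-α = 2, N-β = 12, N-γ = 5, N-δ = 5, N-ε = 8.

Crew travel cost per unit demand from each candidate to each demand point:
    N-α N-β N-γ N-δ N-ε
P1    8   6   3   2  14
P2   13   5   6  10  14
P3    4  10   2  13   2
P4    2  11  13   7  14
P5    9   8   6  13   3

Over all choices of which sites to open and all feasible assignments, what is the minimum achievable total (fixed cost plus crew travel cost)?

256

Open {P1, P3}; cheapest assignment that respects the capacities:
  P1 (cap 20, load 17): N-β, N-δ — cost 12×6 + 5×2 = 82
  P3 (cap 19, load 15): N-α, N-γ, N-ε — cost 2×4 + 5×2 + 8×2 = 34
  Shipping 116, fixed 140 → total 256.
  Any other capacity-feasible assignment to {P1, P3} ships for at least 116.
Compare {P1, P5}: its best feasible assignment gives total 304.
Compare {P1, P3, P5}: its best feasible assignment gives total 337.
Every other set of open sites that can feasibly serve all demand totals ≥ 304 even under its best assignment. Minimum: 256.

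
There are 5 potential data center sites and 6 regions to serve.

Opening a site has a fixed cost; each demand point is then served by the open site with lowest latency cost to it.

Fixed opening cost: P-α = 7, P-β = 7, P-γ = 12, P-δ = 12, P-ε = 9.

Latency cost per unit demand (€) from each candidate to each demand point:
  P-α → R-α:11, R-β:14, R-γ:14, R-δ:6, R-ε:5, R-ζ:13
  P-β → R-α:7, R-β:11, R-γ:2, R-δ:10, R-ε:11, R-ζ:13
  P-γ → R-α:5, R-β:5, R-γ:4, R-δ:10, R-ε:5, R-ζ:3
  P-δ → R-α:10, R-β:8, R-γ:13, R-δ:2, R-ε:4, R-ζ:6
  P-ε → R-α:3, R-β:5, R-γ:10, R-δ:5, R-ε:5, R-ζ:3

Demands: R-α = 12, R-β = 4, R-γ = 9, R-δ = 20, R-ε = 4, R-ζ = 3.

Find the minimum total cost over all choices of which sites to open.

Open {P-β, P-δ, P-ε}: assign each demand point to its cheapest open site.
  R-α→P-ε 12×3=36, R-β→P-ε 4×5=20, R-γ→P-β 9×2=18, R-δ→P-δ 20×2=40, R-ε→P-δ 4×4=16, R-ζ→P-ε 3×3=9
  latency cost 139, fixed 28 → total 167.
Compare {P-α, P-β, P-δ, P-ε}: latency cost 139 + fixed 35 = 174.
Compare {P-β, P-γ, P-δ, P-ε}: latency cost 139 + fixed 40 = 179.
Compare {P-α, P-β, P-γ, P-δ, P-ε}: latency cost 139 + fixed 47 = 186.
All other subsets cost ≥ 174. Minimum total cost: 167.

167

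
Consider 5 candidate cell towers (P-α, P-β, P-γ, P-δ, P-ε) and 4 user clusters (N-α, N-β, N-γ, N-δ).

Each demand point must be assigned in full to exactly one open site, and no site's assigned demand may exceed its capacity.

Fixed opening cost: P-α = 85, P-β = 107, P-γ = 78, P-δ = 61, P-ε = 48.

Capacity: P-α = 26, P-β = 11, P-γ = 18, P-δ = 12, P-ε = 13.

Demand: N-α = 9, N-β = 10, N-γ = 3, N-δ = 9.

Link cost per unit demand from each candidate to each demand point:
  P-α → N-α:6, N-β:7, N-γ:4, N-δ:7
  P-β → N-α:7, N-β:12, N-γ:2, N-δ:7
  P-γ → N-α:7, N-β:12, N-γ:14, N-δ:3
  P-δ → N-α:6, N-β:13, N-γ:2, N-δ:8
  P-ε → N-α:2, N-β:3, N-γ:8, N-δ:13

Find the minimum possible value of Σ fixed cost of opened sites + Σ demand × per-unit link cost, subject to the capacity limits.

Open {P-γ, P-ε}; cheapest assignment that respects the capacities:
  P-γ (cap 18, load 18): N-α, N-δ — cost 9×7 + 9×3 = 90
  P-ε (cap 13, load 13): N-β, N-γ — cost 10×3 + 3×8 = 54
  Shipping 144, fixed 126 → total 270.
  Any other capacity-feasible assignment to {P-γ, P-ε} ships for at least 144.
Compare {P-α, P-ε}: its best feasible assignment gives total 292.
Compare {P-γ, P-δ, P-ε}: its best feasible assignment gives total 304.
Every other set of open sites that can feasibly serve all demand totals ≥ 292 even under its best assignment. Minimum: 270.

270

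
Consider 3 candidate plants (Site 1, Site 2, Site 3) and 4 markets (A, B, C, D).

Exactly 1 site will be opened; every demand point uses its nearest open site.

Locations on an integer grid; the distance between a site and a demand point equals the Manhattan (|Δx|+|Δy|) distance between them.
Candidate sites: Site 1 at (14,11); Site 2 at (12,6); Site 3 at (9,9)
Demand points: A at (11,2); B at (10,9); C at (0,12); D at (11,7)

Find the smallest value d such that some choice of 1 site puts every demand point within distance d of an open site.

12

Open {Site 3}.
  Farthest demand point is C at distance 12 (to Site 3); all others are ≤ 12.
With {Site 1} the worst case is 15.
With {Site 2} the worst case is 18.
No size-1 selection achieves below 12.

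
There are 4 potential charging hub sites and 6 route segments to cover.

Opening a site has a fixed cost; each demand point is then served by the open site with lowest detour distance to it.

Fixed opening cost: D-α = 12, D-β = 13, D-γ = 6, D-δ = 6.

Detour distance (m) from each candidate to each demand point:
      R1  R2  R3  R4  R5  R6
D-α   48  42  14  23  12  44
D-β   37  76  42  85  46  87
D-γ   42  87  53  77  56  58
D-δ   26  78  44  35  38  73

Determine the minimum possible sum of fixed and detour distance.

Open {D-α, D-δ}: assign each demand point to its cheapest open site.
  R1→D-δ 26, R2→D-α 42, R3→D-α 14, R4→D-α 23, R5→D-α 12, R6→D-α 44
  detour distance 161, fixed 18 → total 179.
Compare {D-α, D-γ, D-δ}: detour distance 161 + fixed 24 = 185.
Compare {D-α, D-β, D-δ}: detour distance 161 + fixed 31 = 192.
Compare {D-α}: detour distance 183 + fixed 12 = 195.
All other subsets cost ≥ 185. Minimum total cost: 179.

179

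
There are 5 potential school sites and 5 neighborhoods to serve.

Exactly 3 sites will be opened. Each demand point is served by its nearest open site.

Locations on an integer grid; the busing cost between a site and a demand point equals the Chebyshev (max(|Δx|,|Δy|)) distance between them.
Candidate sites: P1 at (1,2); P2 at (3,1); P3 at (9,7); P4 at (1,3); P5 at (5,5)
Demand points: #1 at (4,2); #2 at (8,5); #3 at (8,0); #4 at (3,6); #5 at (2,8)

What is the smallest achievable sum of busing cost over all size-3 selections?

Open {P2, P3, P5}.
  #1→P2 1, #2→P3 2, #3→P2 5, #4→P5 2, #5→P5 3  ⇒ total 13.
Compare {P1, P2, P5}: total 14.
Compare {P2, P4, P5}: total 14.
No size-3 selection does better; minimum is 13.

13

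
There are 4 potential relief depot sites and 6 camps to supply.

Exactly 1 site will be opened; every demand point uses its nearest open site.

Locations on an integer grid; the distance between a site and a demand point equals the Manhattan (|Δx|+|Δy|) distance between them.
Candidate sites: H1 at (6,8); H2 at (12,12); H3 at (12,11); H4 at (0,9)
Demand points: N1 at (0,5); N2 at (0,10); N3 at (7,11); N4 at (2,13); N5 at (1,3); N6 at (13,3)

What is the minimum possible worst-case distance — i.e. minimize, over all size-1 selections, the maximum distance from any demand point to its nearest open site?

12

Open {H1}.
  Farthest demand point is N6 at distance 12 (to H1); all others are ≤ 12.
With {H3} the worst case is 19.
With {H4} the worst case is 19.
No size-1 selection achieves below 12.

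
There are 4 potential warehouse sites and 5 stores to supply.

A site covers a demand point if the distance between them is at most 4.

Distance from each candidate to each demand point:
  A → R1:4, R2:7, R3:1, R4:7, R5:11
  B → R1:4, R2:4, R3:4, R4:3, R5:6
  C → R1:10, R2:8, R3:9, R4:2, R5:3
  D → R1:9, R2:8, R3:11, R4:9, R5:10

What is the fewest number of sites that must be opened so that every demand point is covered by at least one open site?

Coverage sets (demand points within 4 of each site):
  A: {R1, R3}
  B: {R1, R2, R3, R4}
  C: {R4, R5}
  D: {}
No single site covers all 5 demand points.
But {B, C} covers everything, so the minimum is 2.

2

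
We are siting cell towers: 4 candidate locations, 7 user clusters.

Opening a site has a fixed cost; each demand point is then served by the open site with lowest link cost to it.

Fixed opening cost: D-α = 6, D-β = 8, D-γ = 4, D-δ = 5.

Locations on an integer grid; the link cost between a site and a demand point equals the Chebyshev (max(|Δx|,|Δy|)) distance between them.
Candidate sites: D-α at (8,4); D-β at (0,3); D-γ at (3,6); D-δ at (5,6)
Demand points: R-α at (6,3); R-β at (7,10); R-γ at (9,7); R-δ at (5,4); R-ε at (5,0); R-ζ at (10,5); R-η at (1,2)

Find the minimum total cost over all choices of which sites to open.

Open {D-α, D-γ}: assign each demand point to its cheapest open site.
  R-α→D-α 2, R-β→D-γ 4, R-γ→D-α 3, R-δ→D-γ 2, R-ε→D-α 4, R-ζ→D-α 2, R-η→D-γ 4
  link cost 21, fixed 10 → total 31.
Compare {D-α, D-δ}: link cost 21 + fixed 11 = 32.
Compare {D-α}: link cost 27 + fixed 6 = 33.
Compare {D-δ}: link cost 28 + fixed 5 = 33.
All other subsets cost ≥ 32. Minimum total cost: 31.

31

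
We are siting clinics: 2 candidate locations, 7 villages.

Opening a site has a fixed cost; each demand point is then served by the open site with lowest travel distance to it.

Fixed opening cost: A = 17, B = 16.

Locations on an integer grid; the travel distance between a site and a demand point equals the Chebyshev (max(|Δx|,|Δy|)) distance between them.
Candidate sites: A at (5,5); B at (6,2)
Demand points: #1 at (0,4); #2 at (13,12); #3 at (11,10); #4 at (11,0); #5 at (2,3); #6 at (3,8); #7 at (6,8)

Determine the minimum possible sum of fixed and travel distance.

51

Open {A}: assign each demand point to its cheapest open site.
  #1→A 5, #2→A 8, #3→A 6, #4→A 6, #5→A 3, #6→A 3, #7→A 3
  travel distance 34, fixed 17 → total 51.
Compare {B}: travel distance 45 + fixed 16 = 61.
Compare {A, B}: travel distance 33 + fixed 33 = 66.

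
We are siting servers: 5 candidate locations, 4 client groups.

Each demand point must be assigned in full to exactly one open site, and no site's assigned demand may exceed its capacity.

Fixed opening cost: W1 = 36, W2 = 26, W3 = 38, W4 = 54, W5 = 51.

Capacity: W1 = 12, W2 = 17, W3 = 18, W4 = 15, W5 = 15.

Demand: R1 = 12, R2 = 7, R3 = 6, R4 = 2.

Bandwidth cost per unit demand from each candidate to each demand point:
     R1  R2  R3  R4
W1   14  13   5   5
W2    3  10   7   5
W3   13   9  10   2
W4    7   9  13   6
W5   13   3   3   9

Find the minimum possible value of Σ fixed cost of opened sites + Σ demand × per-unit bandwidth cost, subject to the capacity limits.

Open {W2, W5}; cheapest assignment that respects the capacities:
  W2 (cap 17, load 14): R1, R4 — cost 12×3 + 2×5 = 46
  W5 (cap 15, load 13): R2, R3 — cost 7×3 + 6×3 = 39
  Shipping 85, fixed 77 → total 162.
  Any other capacity-feasible assignment to {W2, W5} ships for at least 85.
Compare {W2, W3, W5}: its best feasible assignment gives total 194.
Compare {W1, W2, W5}: its best feasible assignment gives total 198.
Every other set of open sites that can feasibly serve all demand totals ≥ 194 even under its best assignment. Minimum: 162.

162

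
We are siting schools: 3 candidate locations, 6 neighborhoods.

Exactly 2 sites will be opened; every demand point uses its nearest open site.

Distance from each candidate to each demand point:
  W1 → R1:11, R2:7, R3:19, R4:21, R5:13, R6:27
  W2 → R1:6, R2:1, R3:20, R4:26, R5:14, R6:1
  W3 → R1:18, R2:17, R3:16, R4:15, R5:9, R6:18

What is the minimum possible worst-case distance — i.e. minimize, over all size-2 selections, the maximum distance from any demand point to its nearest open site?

16

Open {W2, W3}.
  Farthest demand point is R3 at distance 16 (to W3); all others are ≤ 16.
With {W1, W3} the worst case is 18.
With {W1, W2} the worst case is 21.
No size-2 selection achieves below 16.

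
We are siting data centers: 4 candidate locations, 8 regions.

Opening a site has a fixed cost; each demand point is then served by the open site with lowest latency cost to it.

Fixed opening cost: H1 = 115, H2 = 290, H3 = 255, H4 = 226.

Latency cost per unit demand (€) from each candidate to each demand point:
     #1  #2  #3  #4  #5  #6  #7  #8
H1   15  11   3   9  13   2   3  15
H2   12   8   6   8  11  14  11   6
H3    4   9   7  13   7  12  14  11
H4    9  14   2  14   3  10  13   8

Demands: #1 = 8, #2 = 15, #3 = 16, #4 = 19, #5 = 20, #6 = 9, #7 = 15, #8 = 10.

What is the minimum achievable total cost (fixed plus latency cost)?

984

Open {H1, H4}: assign each demand point to its cheapest open site.
  #1→H4 8×9=72, #2→H1 15×11=165, #3→H4 16×2=32, #4→H1 19×9=171, #5→H4 20×3=60, #6→H1 9×2=18, #7→H1 15×3=45, #8→H4 10×8=80
  latency cost 643, fixed 341 → total 984.
Compare {H1, H3}: latency cost 699 + fixed 370 = 1069.
Compare {H1}: latency cost 977 + fixed 115 = 1092.
Compare {H1, H2}: latency cost 759 + fixed 405 = 1164.
All other subsets cost ≥ 1069. Minimum total cost: 984.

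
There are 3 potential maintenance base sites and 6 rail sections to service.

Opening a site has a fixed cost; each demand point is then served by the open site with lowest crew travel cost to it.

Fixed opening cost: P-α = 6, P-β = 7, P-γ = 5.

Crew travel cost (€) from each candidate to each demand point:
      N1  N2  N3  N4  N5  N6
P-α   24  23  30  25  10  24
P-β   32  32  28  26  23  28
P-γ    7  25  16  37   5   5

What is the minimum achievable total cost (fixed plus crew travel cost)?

Open {P-α, P-γ}: assign each demand point to its cheapest open site.
  N1→P-γ 7, N2→P-α 23, N3→P-γ 16, N4→P-α 25, N5→P-γ 5, N6→P-γ 5
  crew travel cost 81, fixed 11 → total 92.
Compare {P-β, P-γ}: crew travel cost 84 + fixed 12 = 96.
Compare {P-α, P-β, P-γ}: crew travel cost 81 + fixed 18 = 99.
Compare {P-γ}: crew travel cost 95 + fixed 5 = 100.
All other subsets cost ≥ 96. Minimum total cost: 92.

92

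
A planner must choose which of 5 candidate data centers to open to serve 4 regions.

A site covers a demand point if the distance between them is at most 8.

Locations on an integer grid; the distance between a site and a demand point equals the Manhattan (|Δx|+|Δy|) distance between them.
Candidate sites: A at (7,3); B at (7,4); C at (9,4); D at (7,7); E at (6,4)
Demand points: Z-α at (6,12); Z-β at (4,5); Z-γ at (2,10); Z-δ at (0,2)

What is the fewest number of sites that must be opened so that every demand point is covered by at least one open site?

2

Coverage sets (demand points within 8 of each site):
  A: {Z-β, Z-δ}
  B: {Z-β}
  C: {Z-β}
  D: {Z-α, Z-β, Z-γ}
  E: {Z-α, Z-β, Z-δ}
No single site covers all 4 demand points.
But {A, D} covers everything, so the minimum is 2.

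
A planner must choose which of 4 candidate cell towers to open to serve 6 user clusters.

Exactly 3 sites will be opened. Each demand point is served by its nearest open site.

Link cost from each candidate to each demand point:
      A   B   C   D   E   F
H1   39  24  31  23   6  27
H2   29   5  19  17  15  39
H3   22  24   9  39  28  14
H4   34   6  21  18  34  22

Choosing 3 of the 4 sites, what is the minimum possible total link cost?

73

Open {H1, H2, H3}.
  A→H3 22, B→H2 5, C→H3 9, D→H2 17, E→H1 6, F→H3 14  ⇒ total 73.
Compare {H1, H3, H4}: total 75.
Compare {H2, H3, H4}: total 82.
No size-3 selection does better; minimum is 73.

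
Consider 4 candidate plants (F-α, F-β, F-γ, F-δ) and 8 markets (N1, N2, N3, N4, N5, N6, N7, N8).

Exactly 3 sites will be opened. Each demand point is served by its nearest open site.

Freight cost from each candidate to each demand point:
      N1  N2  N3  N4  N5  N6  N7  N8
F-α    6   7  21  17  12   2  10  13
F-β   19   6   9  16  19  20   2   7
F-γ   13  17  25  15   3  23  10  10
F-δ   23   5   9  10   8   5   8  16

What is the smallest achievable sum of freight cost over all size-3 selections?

Open {F-α, F-β, F-δ}.
  N1→F-α 6, N2→F-δ 5, N3→F-β 9, N4→F-δ 10, N5→F-δ 8, N6→F-α 2, N7→F-β 2, N8→F-β 7  ⇒ total 49.
Compare {F-α, F-β, F-γ}: total 50.
Compare {F-α, F-γ, F-δ}: total 53.
No size-3 selection does better; minimum is 49.

49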